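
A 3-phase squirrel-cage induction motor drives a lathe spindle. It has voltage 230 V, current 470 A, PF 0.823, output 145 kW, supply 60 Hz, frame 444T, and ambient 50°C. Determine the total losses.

P_in = √3·V·I·cosφ = 1.732×230×470×0.823 = 154090 W
P_out = 145000 W
Losses = P_in − P_out = 154090 − 145000 = 9090 W

9090 W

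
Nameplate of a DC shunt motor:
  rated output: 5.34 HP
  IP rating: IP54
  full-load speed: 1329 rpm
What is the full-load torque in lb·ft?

21.1 lb·ft

P_out = 5.34 × 746 = 3984 W
ω = 2π × 1329/60 = 139.2 rad/s
τ = P_out/ω = 3984/139.2 = 28.62 N·m
In lb·ft: 28.62/1.356 = 21.1 lb·ft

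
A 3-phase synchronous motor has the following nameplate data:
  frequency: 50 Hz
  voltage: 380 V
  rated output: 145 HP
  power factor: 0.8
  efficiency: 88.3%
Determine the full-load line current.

233 A

P_out = 145 × 746 = 108170 W
P_in = P_out / η = 108170 / 0.883 = 122503 W
I_L = P_in / (√3·V_L·cosφ) = 122503 / (1.732 × 380 × 0.8) = 233 A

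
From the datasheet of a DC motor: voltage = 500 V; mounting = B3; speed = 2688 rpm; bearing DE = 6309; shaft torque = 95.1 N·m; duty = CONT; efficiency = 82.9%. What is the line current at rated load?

64.6 A

ω = 2π×2688/60 = 281.5 rad/s; P_out = τω = 95.1 × 281.5 = 26771 W
P_in = P_out / η = 26771 / 0.829 = 32293 W
I = P_in / V = 32293 / 500 = 64.6 A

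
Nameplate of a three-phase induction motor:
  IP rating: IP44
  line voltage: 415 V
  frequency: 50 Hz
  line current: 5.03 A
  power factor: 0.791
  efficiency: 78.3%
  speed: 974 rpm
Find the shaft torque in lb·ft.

P_in = √3·V·I·cosφ = 1.732 × 415 × 5.03 × 0.791 = 2860 W
P_out = η·P_in = 0.783 × 2860 = 2239 W
n = 974 rpm
ω = 2π×974/60 = 102 rad/s
τ = P_out/ω = 2239/102 = 21.95 N·m
In lb·ft: 21.95/1.356 = 16.2 lb·ft

16.2 lb·ft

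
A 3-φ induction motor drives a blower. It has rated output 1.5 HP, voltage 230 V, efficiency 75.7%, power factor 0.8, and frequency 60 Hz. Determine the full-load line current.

4.64 A

P_out = 1.5 × 746 = 1119 W
P_in = P_out / η = 1119 / 0.757 = 1478 W
I_L = P_in / (√3·V_L·cosφ) = 1478 / (1.732 × 230 × 0.8) = 4.64 A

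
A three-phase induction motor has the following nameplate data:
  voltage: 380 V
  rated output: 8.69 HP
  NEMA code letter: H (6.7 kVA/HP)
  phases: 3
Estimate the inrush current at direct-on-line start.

88.5 A

S_LR = 6.7 × 8.69 = 58.223 kVA
I_LR = S_LR/(√3·V_L) = 58223/(1.732×380) = 88.5 A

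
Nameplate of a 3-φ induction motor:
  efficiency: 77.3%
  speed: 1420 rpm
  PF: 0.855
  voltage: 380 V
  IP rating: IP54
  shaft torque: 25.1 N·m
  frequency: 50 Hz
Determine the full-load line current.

ω = 2π×1420/60 = 148.7 rad/s; P_out = τω = 25.1 × 148.7 = 3732 W
P_in = P_out / η = 3732 / 0.773 = 4828 W
I_L = P_in / (√3·V_L·cosφ) = 4828 / (1.732 × 380 × 0.855) = 8.58 A

8.58 A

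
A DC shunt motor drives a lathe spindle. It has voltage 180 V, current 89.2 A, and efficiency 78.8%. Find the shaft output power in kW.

P_in = V·I = 180 × 89.2 = 16056 W
P_out = η·P_in = 0.788 × 16056 = 12652 W

12.7 kW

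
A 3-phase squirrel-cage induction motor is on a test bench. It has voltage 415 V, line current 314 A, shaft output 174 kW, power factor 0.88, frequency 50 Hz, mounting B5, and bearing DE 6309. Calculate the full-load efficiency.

P_out = 174 kW = 174000 W
P_in = √3·V_L·I_L·cosφ = 1.732 × 415 × 314 × 0.88 = 198613 W
η = P_out / P_in = 174000 / 198613 = 0.876 = 87.6%

87.6 %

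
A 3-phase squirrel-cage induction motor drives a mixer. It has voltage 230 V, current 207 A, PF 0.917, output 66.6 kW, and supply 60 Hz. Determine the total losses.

9.02 kW

P_in = √3·V·I·cosφ = 1.732×230×207×0.917 = 75616 W
P_out = 66600 W
Losses = P_in − P_out = 75616 − 66600 = 9016 W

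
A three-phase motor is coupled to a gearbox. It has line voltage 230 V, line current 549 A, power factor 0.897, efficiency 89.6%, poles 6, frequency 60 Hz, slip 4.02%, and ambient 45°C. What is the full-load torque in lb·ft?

1070 lb·ft

P_in = √3·V·I·cosφ = 1.732 × 230 × 549 × 0.897 = 196174 W
P_out = η·P_in = 0.896 × 196174 = 175772 W
n_s = 120×60/6 = 1200 rpm; n = 1200×(1−0.0402) = 1152 rpm
ω = 2π×1152/60 = 120.6 rad/s
τ = P_out/ω = 175772/120.6 = 1457 N·m
In lb·ft: 1457/1.356 = 1070 lb·ft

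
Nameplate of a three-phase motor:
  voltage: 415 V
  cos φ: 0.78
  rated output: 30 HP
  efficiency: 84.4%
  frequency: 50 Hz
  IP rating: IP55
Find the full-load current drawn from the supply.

47.3 A

P_out = 30 × 746 = 22380 W
P_in = P_out / η = 22380 / 0.844 = 26517 W
I_L = P_in / (√3·V_L·cosφ) = 26517 / (1.732 × 415 × 0.78) = 47.3 A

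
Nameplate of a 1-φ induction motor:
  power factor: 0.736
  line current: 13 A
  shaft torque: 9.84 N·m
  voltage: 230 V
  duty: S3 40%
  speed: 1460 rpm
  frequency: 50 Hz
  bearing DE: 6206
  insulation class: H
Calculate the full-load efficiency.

68.4 %

ω = 2π × 1460/60 = 152.9 rad/s; P_out = τω = 9.84 × 152.9 = 1505 W
P_in = V·I·cosφ = 230 × 13 × 0.736 = 2201 W
η = P_out / P_in = 1505 / 2201 = 0.684 = 68.4%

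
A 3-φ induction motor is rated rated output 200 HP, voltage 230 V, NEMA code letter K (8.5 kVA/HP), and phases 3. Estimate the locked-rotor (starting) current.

S_LR = 8.5 × 200 = 1700 kVA
I_LR = S_LR/(√3·V_L) = 1700000/(1.732×230) = 4270 A

4270 A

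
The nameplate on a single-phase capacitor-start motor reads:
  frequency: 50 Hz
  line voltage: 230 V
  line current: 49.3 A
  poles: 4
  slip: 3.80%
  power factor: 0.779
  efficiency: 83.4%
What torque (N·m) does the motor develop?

P_in = V·I·cosφ = 230 × 49.3 × 0.779 = 8833 W
P_out = η·P_in = 0.834 × 8833 = 7367 W
n_s = 120×50/4 = 1500 rpm; n = 1500×(1−0.038) = 1443 rpm
ω = 2π×1443/60 = 151.1 rad/s
τ = P_out/ω = 7367/151.1 = 48.8 N·m

48.8 N·m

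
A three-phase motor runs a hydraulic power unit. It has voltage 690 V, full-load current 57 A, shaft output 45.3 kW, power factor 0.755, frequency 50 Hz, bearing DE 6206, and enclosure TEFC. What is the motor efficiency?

88.1 %

P_out = 45.3 kW = 45300 W
P_in = √3·V_L·I_L·cosφ = 1.732 × 690 × 57 × 0.755 = 51430 W
η = P_out / P_in = 45300 / 51430 = 0.881 = 88.1%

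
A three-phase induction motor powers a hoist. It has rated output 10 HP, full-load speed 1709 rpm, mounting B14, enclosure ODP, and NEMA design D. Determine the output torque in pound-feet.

30.7 lb·ft

P_out = 10 × 746 = 7460 W
ω = 2π × 1709/60 = 179 rad/s
τ = P_out/ω = 7460/179 = 41.68 N·m
In lb·ft: 41.68/1.356 = 30.7 lb·ft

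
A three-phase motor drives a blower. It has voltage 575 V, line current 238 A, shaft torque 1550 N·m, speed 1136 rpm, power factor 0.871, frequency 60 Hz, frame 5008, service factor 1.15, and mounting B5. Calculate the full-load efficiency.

89.3 %

ω = 2π × 1136/60 = 119 rad/s; P_out = τω = 1550 × 119 = 184450 W
P_in = √3·V_L·I_L·cosφ = 1.732 × 575 × 238 × 0.871 = 206448 W
η = P_out / P_in = 184450 / 206448 = 0.893 = 89.3%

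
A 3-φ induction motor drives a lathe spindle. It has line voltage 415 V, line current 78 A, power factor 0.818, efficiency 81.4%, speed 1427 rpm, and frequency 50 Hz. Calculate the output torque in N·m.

P_in = √3·V·I·cosφ = 1.732 × 415 × 78 × 0.818 = 45861 W
P_out = η·P_in = 0.814 × 45861 = 37331 W
n = 1427 rpm
ω = 2π×1427/60 = 149.4 rad/s
τ = P_out/ω = 37331/149.4 = 250 N·m

250 N·m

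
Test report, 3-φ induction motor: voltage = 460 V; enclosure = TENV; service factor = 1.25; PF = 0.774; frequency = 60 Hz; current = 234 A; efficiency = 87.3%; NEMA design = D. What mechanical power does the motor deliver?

126 kW

P_in = √3·V·I·cosφ = 1.732 × 460 × 234 × 0.774 = 144299 W
P_out = η·P_in = 0.873 × 144299 = 125973 W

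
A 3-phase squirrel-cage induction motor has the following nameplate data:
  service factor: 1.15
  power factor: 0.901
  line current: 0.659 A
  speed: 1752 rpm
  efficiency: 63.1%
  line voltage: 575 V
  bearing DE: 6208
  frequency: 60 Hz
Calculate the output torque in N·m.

P_in = √3·V·I·cosφ = 1.732 × 575 × 0.659 × 0.901 = 591 W
P_out = η·P_in = 0.631 × 591 = 373 W
n = 1752 rpm
ω = 2π×1752/60 = 183.5 rad/s
τ = P_out/ω = 373/183.5 = 2.03 N·m

2.03 N·m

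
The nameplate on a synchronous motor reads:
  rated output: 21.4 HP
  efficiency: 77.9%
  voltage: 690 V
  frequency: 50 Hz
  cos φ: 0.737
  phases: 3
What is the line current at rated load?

23.3 A

P_out = 21.4 × 746 = 15964 W
P_in = P_out / η = 15964 / 0.779 = 20493 W
I_L = P_in / (√3·V_L·cosφ) = 20493 / (1.732 × 690 × 0.737) = 23.3 A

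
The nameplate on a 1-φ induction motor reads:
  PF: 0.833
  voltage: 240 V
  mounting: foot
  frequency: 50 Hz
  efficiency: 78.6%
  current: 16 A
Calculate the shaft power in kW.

P_in = V·I·cosφ = 240 × 16 × 0.833 = 3199 W
P_out = η·P_in = 0.786 × 3199 = 2514 W

2.51 kW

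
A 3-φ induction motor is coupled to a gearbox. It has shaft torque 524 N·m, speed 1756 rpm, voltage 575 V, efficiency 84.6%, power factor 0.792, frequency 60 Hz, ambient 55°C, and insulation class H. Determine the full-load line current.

144 A

ω = 2π×1756/60 = 183.9 rad/s; P_out = τω = 524 × 183.9 = 96364 W
P_in = P_out / η = 96364 / 0.846 = 113905 W
I_L = P_in / (√3·V_L·cosφ) = 113905 / (1.732 × 575 × 0.792) = 144 A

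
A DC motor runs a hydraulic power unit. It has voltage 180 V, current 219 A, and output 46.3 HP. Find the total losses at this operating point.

P_in = V·I = 180×219 = 39420 W
P_out = 46.3×746 = 34540 W
Losses = P_in − P_out = 39420 − 34540 = 4880 W

4.88 kW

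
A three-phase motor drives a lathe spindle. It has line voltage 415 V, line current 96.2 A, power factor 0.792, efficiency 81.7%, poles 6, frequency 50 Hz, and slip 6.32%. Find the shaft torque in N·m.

456 N·m

P_in = √3·V·I·cosφ = 1.732 × 415 × 96.2 × 0.792 = 54764 W
P_out = η·P_in = 0.817 × 54764 = 44742 W
n_s = 120×50/6 = 1000 rpm; n = 1000×(1−0.0632) = 937 rpm
ω = 2π×937/60 = 98.12 rad/s
τ = P_out/ω = 44742/98.12 = 456 N·m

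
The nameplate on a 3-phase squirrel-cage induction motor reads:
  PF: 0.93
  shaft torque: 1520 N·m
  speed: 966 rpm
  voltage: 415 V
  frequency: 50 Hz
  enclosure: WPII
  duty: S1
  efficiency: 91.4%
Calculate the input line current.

252 A

ω = 2π×966/60 = 101.2 rad/s; P_out = τω = 1520 × 101.2 = 153824 W
P_in = P_out / η = 153824 / 0.914 = 168298 W
I_L = P_in / (√3·V_L·cosφ) = 168298 / (1.732 × 415 × 0.93) = 252 A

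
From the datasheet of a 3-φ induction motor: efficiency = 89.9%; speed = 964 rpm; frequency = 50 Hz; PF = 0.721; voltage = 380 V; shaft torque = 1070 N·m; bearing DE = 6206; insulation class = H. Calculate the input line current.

ω = 2π×964/60 = 100.9 rad/s; P_out = τω = 1070 × 100.9 = 107963 W
P_in = P_out / η = 107963 / 0.899 = 120092 W
I_L = P_in / (√3·V_L·cosφ) = 120092 / (1.732 × 380 × 0.721) = 253 A

253 A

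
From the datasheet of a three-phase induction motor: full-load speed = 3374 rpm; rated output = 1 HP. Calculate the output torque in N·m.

P_out = 1 × 746 = 746 W
ω = 2π × 3374/60 = 353.3 rad/s
τ = P_out/ω = 746/353.3 = 2.11 N·m

2.11 N·m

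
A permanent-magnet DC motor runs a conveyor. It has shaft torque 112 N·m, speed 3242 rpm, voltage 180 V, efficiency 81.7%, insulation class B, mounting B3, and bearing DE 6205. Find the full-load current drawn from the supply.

ω = 2π×3242/60 = 339.5 rad/s; P_out = τω = 112 × 339.5 = 38024 W
P_in = P_out / η = 38024 / 0.817 = 46541 W
I = P_in / V = 46541 / 180 = 259 A

259 A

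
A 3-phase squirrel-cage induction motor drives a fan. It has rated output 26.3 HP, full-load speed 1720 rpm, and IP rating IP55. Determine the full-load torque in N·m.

P_out = 26.3 × 746 = 19620 W
ω = 2π × 1720/60 = 180.1 rad/s
τ = P_out/ω = 19620/180.1 = 109 N·m

109 N·m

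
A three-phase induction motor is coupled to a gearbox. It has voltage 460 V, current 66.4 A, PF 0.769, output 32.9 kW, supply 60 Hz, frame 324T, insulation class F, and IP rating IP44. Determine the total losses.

P_in = √3·V·I·cosφ = 1.732×460×66.4×0.769 = 40682 W
P_out = 32900 W
Losses = P_in − P_out = 40682 − 32900 = 7782 W

7780 W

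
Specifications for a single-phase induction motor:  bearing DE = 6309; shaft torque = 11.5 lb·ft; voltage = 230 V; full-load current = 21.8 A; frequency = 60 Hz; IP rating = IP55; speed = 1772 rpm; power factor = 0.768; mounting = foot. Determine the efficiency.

τ = 11.5 lb·ft × 1.356 = 15.59 N·m
ω = 2π × 1772/60 = 185.6 rad/s; P_out = τω = 15.59 × 185.6 = 2894 W
P_in = V·I·cosφ = 230 × 21.8 × 0.768 = 3851 W
η = P_out / P_in = 2894 / 3851 = 0.751 = 75.1%

75.1 %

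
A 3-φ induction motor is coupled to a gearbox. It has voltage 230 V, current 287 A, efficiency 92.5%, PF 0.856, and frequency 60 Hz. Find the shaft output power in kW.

P_in = √3·V·I·cosφ = 1.732 × 230 × 287 × 0.856 = 97866 W
P_out = η·P_in = 0.925 × 97866 = 90526 W

90.5 kW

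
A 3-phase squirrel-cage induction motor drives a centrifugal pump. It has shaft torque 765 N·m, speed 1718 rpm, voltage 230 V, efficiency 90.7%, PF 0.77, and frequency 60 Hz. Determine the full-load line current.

495 A

ω = 2π×1718/60 = 179.9 rad/s; P_out = τω = 765 × 179.9 = 137624 W
P_in = P_out / η = 137624 / 0.907 = 151735 W
I_L = P_in / (√3·V_L·cosφ) = 151735 / (1.732 × 230 × 0.77) = 495 A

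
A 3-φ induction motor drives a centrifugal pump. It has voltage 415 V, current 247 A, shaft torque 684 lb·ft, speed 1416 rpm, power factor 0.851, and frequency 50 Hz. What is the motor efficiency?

τ = 684 lb·ft × 1.356 = 927.5 N·m
ω = 2π × 1416/60 = 148.3 rad/s; P_out = τω = 927.5 × 148.3 = 137548 W
P_in = √3·V_L·I_L·cosφ = 1.732 × 415 × 247 × 0.851 = 151085 W
η = P_out / P_in = 137548 / 151085 = 0.910 = 91.0%

91.0 %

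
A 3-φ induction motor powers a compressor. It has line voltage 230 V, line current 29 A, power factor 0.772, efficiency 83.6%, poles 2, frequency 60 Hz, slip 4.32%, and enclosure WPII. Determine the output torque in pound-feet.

15.2 lb·ft

P_in = √3·V·I·cosφ = 1.732 × 230 × 29 × 0.772 = 8918 W
P_out = η·P_in = 0.836 × 8918 = 7455 W
n_s = 120×60/2 = 3600 rpm; n = 3600×(1−0.0432) = 3444 rpm
ω = 2π×3444/60 = 360.7 rad/s
τ = P_out/ω = 7455/360.7 = 20.67 N·m
In lb·ft: 20.67/1.356 = 15.2 lb·ft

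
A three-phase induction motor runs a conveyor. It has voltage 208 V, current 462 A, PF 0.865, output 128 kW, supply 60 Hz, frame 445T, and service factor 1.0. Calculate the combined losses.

16000 W

P_in = √3·V·I·cosφ = 1.732×208×462×0.865 = 143969 W
P_out = 128000 W
Losses = P_in − P_out = 143969 − 128000 = 15969 W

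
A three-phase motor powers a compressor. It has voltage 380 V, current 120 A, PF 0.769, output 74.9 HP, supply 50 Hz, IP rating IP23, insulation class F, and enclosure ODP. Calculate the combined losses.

4.86 kW

P_in = √3·V·I·cosφ = 1.732×380×120×0.769 = 60735 W
P_out = 74.9×746 = 55875 W
Losses = P_in − P_out = 60735 − 55875 = 4860 W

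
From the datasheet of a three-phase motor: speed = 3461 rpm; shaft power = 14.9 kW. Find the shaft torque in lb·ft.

ω = 2π × 3461/60 = 362.4 rad/s
τ = P/ω = 14900/362.4 = 41.11 N·m
In lb·ft: 41.11/1.356 = 30.3 lb·ft

30.3 lb·ft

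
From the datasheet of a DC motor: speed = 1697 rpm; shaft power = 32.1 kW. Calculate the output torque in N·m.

181 N·m

ω = 2π × 1697/60 = 177.7 rad/s
τ = P/ω = 32100/177.7 = 181 N·m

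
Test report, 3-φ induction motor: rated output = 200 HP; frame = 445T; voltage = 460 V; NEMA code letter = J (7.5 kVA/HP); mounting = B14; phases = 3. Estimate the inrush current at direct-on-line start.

S_LR = 7.5 × 200 = 1500 kVA
I_LR = S_LR/(√3·V_L) = 1500000/(1.732×460) = 1880 A

1880 A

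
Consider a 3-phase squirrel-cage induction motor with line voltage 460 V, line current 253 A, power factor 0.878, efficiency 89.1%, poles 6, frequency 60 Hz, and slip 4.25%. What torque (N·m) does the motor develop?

P_in = √3·V·I·cosφ = 1.732 × 460 × 253 × 0.878 = 176979 W
P_out = η·P_in = 0.891 × 176979 = 157688 W
n_s = 120×60/6 = 1200 rpm; n = 1200×(1−0.0425) = 1149 rpm
ω = 2π×1149/60 = 120.3 rad/s
τ = P_out/ω = 157688/120.3 = 1310 N·m

1310 N·m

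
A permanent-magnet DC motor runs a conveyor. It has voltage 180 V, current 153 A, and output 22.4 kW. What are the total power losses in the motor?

P_in = V·I = 180×153 = 27540 W
P_out = 22400 W
Losses = P_in − P_out = 27540 − 22400 = 5140 W

5.14 kW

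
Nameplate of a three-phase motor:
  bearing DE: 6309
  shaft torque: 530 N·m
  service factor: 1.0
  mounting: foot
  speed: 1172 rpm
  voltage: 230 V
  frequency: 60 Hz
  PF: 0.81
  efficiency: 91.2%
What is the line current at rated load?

221 A

ω = 2π×1172/60 = 122.7 rad/s; P_out = τω = 530 × 122.7 = 65031 W
P_in = P_out / η = 65031 / 0.912 = 71306 W
I_L = P_in / (√3·V_L·cosφ) = 71306 / (1.732 × 230 × 0.81) = 221 A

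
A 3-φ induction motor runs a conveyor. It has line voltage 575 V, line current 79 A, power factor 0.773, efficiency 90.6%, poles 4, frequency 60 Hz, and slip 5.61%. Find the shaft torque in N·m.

P_in = √3·V·I·cosφ = 1.732 × 575 × 79 × 0.773 = 60817 W
P_out = η·P_in = 0.906 × 60817 = 55100 W
n_s = 120×60/4 = 1800 rpm; n = 1800×(1−0.0561) = 1699 rpm
ω = 2π×1699/60 = 177.9 rad/s
τ = P_out/ω = 55100/177.9 = 310 N·m

310 N·m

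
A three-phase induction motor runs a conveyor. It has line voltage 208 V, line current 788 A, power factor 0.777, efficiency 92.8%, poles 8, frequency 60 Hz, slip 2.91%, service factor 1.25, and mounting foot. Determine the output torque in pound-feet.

1650 lb·ft

P_in = √3·V·I·cosφ = 1.732 × 208 × 788 × 0.777 = 220576 W
P_out = η·P_in = 0.928 × 220576 = 204695 W
n_s = 120×60/8 = 900 rpm; n = 900×(1−0.0291) = 874 rpm
ω = 2π×874/60 = 91.53 rad/s
τ = P_out/ω = 204695/91.53 = 2236 N·m
In lb·ft: 2236/1.356 = 1650 lb·ft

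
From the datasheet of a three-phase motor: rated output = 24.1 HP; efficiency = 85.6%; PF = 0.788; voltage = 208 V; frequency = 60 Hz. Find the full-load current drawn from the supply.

74 A

P_out = 24.1 × 746 = 17979 W
P_in = P_out / η = 17979 / 0.856 = 21004 W
I_L = P_in / (√3·V_L·cosφ) = 21004 / (1.732 × 208 × 0.788) = 74 A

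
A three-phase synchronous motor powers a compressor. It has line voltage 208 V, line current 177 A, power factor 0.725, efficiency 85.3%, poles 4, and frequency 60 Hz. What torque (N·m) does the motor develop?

P_in = √3·V·I·cosφ = 1.732 × 208 × 177 × 0.725 = 46230 W
P_out = η·P_in = 0.853 × 46230 = 39434 W
n = n_s = 120×60/4 = 1800 rpm (synchronous)
ω = 2π×1800/60 = 188.5 rad/s
τ = P_out/ω = 39434/188.5 = 209 N·m

209 N·m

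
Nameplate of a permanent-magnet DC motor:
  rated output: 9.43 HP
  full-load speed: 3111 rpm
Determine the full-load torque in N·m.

P_out = 9.43 × 746 = 7035 W
ω = 2π × 3111/60 = 325.8 rad/s
τ = P_out/ω = 7035/325.8 = 21.6 N·m

21.6 N·m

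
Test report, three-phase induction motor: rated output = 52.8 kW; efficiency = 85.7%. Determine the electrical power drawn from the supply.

P_out = 52800 W
P_in = P_out/η = 52800/0.857 = 61610 W = 61.6 kW

61.6 kW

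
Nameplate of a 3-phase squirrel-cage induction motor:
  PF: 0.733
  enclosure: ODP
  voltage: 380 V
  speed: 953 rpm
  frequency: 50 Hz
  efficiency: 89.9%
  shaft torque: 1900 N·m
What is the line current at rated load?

ω = 2π×953/60 = 99.8 rad/s; P_out = τω = 1900 × 99.8 = 189620 W
P_in = P_out / η = 189620 / 0.899 = 210923 W
I_L = P_in / (√3·V_L·cosφ) = 210923 / (1.732 × 380 × 0.733) = 437 A

437 A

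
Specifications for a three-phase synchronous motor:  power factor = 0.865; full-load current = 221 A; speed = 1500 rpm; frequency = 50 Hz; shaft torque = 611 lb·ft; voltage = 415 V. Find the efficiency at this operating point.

τ = 611 lb·ft × 1.356 = 828.5 N·m
ω = 2π × 1500/60 = 157.1 rad/s; P_out = τω = 828.5 × 157.1 = 130157 W
P_in = √3·V_L·I_L·cosφ = 1.732 × 415 × 221 × 0.865 = 137406 W
η = P_out / P_in = 130157 / 137406 = 0.947 = 94.7%

94.7 %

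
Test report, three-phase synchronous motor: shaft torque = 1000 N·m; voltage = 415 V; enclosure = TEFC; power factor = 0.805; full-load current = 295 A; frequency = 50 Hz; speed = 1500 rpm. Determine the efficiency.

92.0 %

ω = 2π × 1500/60 = 157.1 rad/s; P_out = τω = 1000 × 157.1 = 157100 W
P_in = √3·V_L·I_L·cosφ = 1.732 × 415 × 295 × 0.805 = 170692 W
η = P_out / P_in = 157100 / 170692 = 0.920 = 92.0%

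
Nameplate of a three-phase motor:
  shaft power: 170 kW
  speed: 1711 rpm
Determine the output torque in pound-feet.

ω = 2π × 1711/60 = 179.2 rad/s
τ = P/ω = 170000/179.2 = 948.7 N·m
In lb·ft: 948.7/1.356 = 700 lb·ft

700 lb·ft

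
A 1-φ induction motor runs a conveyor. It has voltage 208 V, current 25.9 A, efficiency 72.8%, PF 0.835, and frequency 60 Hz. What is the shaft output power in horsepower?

P_in = V·I·cosφ = 208 × 25.9 × 0.835 = 4498 W
P_out = η·P_in = 0.728 × 4498 = 3275 W
= 3275/746 = 4.39 HP

4.39 HP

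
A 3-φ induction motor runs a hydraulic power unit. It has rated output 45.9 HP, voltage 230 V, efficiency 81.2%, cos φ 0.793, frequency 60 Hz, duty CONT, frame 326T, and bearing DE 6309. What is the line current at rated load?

133 A

P_out = 45.9 × 746 = 34241 W
P_in = P_out / η = 34241 / 0.812 = 42169 W
I_L = P_in / (√3·V_L·cosφ) = 42169 / (1.732 × 230 × 0.793) = 133 A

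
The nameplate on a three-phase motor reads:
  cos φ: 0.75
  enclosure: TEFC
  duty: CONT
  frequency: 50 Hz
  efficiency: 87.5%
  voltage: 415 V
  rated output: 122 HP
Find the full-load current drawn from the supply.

193 A

P_out = 122 × 746 = 91012 W
P_in = P_out / η = 91012 / 0.875 = 104014 W
I_L = P_in / (√3·V_L·cosφ) = 104014 / (1.732 × 415 × 0.75) = 193 A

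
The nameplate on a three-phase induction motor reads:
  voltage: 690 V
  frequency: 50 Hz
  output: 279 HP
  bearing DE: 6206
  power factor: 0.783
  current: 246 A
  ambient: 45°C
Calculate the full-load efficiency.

P_out = 279 × 746 = 208134 W
P_in = √3·V_L·I_L·cosφ = 1.732 × 690 × 246 × 0.783 = 230194 W
η = P_out / P_in = 208134 / 230194 = 0.904 = 90.4%

90.4 %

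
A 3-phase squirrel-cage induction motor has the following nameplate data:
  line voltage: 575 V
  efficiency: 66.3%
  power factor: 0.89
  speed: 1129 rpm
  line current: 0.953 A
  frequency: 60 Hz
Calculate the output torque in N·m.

4.74 N·m

P_in = √3·V·I·cosφ = 1.732 × 575 × 0.953 × 0.89 = 845 W
P_out = η·P_in = 0.663 × 845 = 560 W
n = 1129 rpm
ω = 2π×1129/60 = 118.2 rad/s
τ = P_out/ω = 560/118.2 = 4.74 N·m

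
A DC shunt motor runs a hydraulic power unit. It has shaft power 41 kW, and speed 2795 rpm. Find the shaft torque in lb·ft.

ω = 2π × 2795/60 = 292.7 rad/s
τ = P/ω = 41000/292.7 = 140.1 N·m
In lb·ft: 140.1/1.356 = 103 lb·ft

103 lb·ft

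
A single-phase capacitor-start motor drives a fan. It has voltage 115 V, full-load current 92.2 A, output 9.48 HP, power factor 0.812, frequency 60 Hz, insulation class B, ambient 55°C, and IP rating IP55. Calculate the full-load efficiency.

P_out = 9.48 × 746 = 7072 W
P_in = V·I·cosφ = 115 × 92.2 × 0.812 = 8610 W
η = P_out / P_in = 7072 / 8610 = 0.821 = 82.1%

82.1 %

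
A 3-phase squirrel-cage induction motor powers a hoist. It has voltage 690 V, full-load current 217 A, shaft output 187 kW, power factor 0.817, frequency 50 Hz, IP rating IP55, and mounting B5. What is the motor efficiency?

P_out = 187 kW = 187000 W
P_in = √3·V_L·I_L·cosφ = 1.732 × 690 × 217 × 0.817 = 211875 W
η = P_out / P_in = 187000 / 211875 = 0.883 = 88.3%

88.3 %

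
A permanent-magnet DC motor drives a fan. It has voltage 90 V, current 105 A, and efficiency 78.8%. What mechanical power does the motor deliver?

P_in = V·I = 90 × 105 = 9450 W
P_out = η·P_in = 0.788 × 9450 = 7447 W

7.45 kW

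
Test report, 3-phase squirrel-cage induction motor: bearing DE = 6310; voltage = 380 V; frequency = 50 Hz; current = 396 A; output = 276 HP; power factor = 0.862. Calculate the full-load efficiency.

P_out = 276 × 746 = 205896 W
P_in = √3·V_L·I_L·cosφ = 1.732 × 380 × 396 × 0.862 = 224664 W
η = P_out / P_in = 205896 / 224664 = 0.916 = 91.6%

91.6 %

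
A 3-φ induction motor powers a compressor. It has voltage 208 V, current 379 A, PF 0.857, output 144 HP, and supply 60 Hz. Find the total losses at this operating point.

P_in = √3·V·I·cosφ = 1.732×208×379×0.857 = 117012 W
P_out = 144×746 = 107424 W
Losses = P_in − P_out = 117012 − 107424 = 9588 W

9590 W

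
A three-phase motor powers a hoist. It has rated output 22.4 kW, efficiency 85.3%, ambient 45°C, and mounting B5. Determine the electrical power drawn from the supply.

P_out = 22400 W
P_in = P_out/η = 22400/0.853 = 26260 W = 26.3 kW

26.3 kW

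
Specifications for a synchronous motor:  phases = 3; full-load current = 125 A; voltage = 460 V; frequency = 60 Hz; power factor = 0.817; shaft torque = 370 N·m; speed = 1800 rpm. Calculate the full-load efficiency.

ω = 2π × 1800/60 = 188.5 rad/s; P_out = τω = 370 × 188.5 = 69745 W
P_in = √3·V_L·I_L·cosφ = 1.732 × 460 × 125 × 0.817 = 81365 W
η = P_out / P_in = 69745 / 81365 = 0.857 = 85.7%

85.7 %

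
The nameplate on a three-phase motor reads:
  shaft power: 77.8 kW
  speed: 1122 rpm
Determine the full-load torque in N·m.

ω = 2π × 1122/60 = 117.5 rad/s
τ = P/ω = 77800/117.5 = 662 N·m

662 N·m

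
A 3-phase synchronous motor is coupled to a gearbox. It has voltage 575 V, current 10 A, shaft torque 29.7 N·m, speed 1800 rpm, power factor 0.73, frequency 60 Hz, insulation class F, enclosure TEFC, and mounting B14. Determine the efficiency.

77.0 %

ω = 2π × 1800/60 = 188.5 rad/s; P_out = τω = 29.7 × 188.5 = 5598 W
P_in = √3·V_L·I_L·cosφ = 1.732 × 575 × 10 × 0.73 = 7270 W
η = P_out / P_in = 5598 / 7270 = 0.770 = 77.0%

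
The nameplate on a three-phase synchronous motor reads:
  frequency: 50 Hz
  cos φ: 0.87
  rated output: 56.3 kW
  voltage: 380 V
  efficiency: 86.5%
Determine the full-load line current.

P_out = 56.3 kW = 56300 W
P_in = P_out / η = 56300 / 0.865 = 65087 W
I_L = P_in / (√3·V_L·cosφ) = 65087 / (1.732 × 380 × 0.87) = 114 A

114 A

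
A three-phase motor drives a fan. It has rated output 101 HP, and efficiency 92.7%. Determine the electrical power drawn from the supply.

P_out = 101 × 746 = 75346 W
P_in = P_out/η = 75346/0.927 = 81279 W = 81.3 kW

81.3 kW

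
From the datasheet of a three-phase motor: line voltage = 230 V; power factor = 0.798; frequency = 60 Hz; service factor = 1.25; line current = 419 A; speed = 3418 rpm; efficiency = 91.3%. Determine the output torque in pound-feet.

251 lb·ft

P_in = √3·V·I·cosφ = 1.732 × 230 × 419 × 0.798 = 133196 W
P_out = η·P_in = 0.913 × 133196 = 121608 W
n = 3418 rpm
ω = 2π×3418/60 = 357.9 rad/s
τ = P_out/ω = 121608/357.9 = 339.8 N·m
In lb·ft: 339.8/1.356 = 251 lb·ft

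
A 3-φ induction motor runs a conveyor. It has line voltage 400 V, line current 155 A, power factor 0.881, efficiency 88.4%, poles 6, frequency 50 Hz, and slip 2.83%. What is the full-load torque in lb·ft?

P_in = √3·V·I·cosφ = 1.732 × 400 × 155 × 0.881 = 94605 W
P_out = η·P_in = 0.884 × 94605 = 83631 W
n_s = 120×50/6 = 1000 rpm; n = 1000×(1−0.0283) = 972 rpm
ω = 2π×972/60 = 101.8 rad/s
τ = P_out/ω = 83631/101.8 = 821.5 N·m
In lb·ft: 821.5/1.356 = 606 lb·ft

606 lb·ft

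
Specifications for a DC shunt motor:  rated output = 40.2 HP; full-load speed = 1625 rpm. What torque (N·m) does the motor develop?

P_out = 40.2 × 746 = 29989 W
ω = 2π × 1625/60 = 170.2 rad/s
τ = P_out/ω = 29989/170.2 = 176 N·m

176 N·m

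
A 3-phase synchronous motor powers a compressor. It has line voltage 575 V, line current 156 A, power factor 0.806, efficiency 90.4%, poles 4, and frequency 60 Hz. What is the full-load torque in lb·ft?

443 lb·ft

P_in = √3·V·I·cosφ = 1.732 × 575 × 156 × 0.806 = 125220 W
P_out = η·P_in = 0.904 × 125220 = 113199 W
n = n_s = 120×60/4 = 1800 rpm (synchronous)
ω = 2π×1800/60 = 188.5 rad/s
τ = P_out/ω = 113199/188.5 = 600.5 N·m
In lb·ft: 600.5/1.356 = 443 lb·ft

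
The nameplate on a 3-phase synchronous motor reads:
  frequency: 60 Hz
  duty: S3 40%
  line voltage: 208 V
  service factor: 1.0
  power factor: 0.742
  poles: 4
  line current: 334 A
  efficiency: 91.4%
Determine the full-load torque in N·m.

P_in = √3·V·I·cosφ = 1.732 × 208 × 334 × 0.742 = 89282 W
P_out = η·P_in = 0.914 × 89282 = 81604 W
n = n_s = 120×60/4 = 1800 rpm (synchronous)
ω = 2π×1800/60 = 188.5 rad/s
τ = P_out/ω = 81604/188.5 = 433 N·m

433 N·m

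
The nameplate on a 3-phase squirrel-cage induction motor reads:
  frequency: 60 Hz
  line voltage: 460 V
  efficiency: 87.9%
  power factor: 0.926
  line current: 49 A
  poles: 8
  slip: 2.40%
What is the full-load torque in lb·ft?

P_in = √3·V·I·cosφ = 1.732 × 460 × 49 × 0.926 = 36150 W
P_out = η·P_in = 0.879 × 36150 = 31776 W
n_s = 120×60/8 = 900 rpm; n = 900×(1−0.024) = 878 rpm
ω = 2π×878/60 = 91.94 rad/s
τ = P_out/ω = 31776/91.94 = 345.6 N·m
In lb·ft: 345.6/1.356 = 255 lb·ft

255 lb·ft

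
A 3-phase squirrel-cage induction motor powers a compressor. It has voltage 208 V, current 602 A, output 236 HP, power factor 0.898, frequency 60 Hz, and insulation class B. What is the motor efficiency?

90.4 %

P_out = 236 × 746 = 176056 W
P_in = √3·V_L·I_L·cosφ = 1.732 × 208 × 602 × 0.898 = 194753 W
η = P_out / P_in = 176056 / 194753 = 0.904 = 90.4%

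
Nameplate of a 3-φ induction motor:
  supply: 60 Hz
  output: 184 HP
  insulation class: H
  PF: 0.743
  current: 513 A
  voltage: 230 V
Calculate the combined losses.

P_in = √3·V·I·cosφ = 1.732×230×513×0.743 = 151838 W
P_out = 184×746 = 137264 W
Losses = P_in − P_out = 151838 − 137264 = 14574 W

14.6 kW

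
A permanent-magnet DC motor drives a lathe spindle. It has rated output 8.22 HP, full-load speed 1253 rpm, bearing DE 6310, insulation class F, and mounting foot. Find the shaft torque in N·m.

46.7 N·m

P_out = 8.22 × 746 = 6132 W
ω = 2π × 1253/60 = 131.2 rad/s
τ = P_out/ω = 6132/131.2 = 46.7 N·m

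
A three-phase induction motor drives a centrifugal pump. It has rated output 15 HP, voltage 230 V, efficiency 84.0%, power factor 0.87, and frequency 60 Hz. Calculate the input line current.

P_out = 15 × 746 = 11190 W
P_in = P_out / η = 11190 / 0.840 = 13321 W
I_L = P_in / (√3·V_L·cosφ) = 13321 / (1.732 × 230 × 0.87) = 38.4 A

38.4 A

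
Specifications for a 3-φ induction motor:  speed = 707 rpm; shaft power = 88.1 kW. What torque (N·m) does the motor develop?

ω = 2π × 707/60 = 74.04 rad/s
τ = P/ω = 88100/74.04 = 1190 N·m

1190 N·m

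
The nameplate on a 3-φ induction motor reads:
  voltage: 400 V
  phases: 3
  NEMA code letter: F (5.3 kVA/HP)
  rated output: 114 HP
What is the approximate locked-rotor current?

S_LR = 5.3 × 114 = 604.2 kVA
I_LR = S_LR/(√3·V_L) = 604200/(1.732×400) = 872 A

872 A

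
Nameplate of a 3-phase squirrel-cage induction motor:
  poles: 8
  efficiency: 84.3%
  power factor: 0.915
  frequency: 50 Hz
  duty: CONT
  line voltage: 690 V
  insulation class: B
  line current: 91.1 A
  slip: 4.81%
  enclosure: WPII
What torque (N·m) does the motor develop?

P_in = √3·V·I·cosφ = 1.732 × 690 × 91.1 × 0.915 = 99618 W
P_out = η·P_in = 0.843 × 99618 = 83978 W
n_s = 120×50/8 = 750 rpm; n = 750×(1−0.0481) = 714 rpm
ω = 2π×714/60 = 74.77 rad/s
τ = P_out/ω = 83978/74.77 = 1120 N·m

1120 N·m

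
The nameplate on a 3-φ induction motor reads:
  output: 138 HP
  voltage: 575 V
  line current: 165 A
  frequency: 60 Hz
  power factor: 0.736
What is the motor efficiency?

85.1 %

P_out = 138 × 746 = 102948 W
P_in = √3·V_L·I_L·cosφ = 1.732 × 575 × 165 × 0.736 = 120942 W
η = P_out / P_in = 102948 / 120942 = 0.851 = 85.1%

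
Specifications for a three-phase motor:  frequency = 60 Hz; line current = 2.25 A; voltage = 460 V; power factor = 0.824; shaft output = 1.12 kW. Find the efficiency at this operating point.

P_out = 1.12 kW = 1120 W
P_in = √3·V_L·I_L·cosφ = 1.732 × 460 × 2.25 × 0.824 = 1477 W
η = P_out / P_in = 1120 / 1477 = 0.758 = 75.8%

75.8 %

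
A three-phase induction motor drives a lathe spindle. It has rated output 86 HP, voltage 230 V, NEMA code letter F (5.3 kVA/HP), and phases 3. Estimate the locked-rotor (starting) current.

S_LR = 5.3 × 86 = 455.8 kVA
I_LR = S_LR/(√3·V_L) = 455800/(1.732×230) = 1140 A

1140 A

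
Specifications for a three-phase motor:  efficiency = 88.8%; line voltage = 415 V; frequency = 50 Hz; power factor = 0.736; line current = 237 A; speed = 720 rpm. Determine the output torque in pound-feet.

1090 lb·ft

P_in = √3·V·I·cosφ = 1.732 × 415 × 237 × 0.736 = 125378 W
P_out = η·P_in = 0.888 × 125378 = 111336 W
n = 720 rpm
ω = 2π×720/60 = 75.4 rad/s
τ = P_out/ω = 111336/75.4 = 1477 N·m
In lb·ft: 1477/1.356 = 1090 lb·ft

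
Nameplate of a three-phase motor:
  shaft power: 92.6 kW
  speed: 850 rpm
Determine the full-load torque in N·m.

ω = 2π × 850/60 = 89.01 rad/s
τ = P/ω = 92600/89.01 = 1040 N·m

1040 N·m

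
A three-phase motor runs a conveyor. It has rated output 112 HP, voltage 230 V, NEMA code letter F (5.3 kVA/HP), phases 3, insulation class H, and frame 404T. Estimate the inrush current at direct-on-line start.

S_LR = 5.3 × 112 = 593.6 kVA
I_LR = S_LR/(√3·V_L) = 593600/(1.732×230) = 1490 A

1490 A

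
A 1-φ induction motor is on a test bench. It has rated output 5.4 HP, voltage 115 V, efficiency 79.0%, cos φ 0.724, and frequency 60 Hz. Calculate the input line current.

61.2 A

P_out = 5.4 × 746 = 4028 W
P_in = P_out / η = 4028 / 0.790 = 5099 W
I = P_in / (V·cosφ) = 5099 / (115 × 0.724) = 61.2 A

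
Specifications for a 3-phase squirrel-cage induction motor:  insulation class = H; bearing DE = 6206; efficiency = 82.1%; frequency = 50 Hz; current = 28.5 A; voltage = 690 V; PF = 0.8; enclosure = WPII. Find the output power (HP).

30 HP

P_in = √3·V·I·cosφ = 1.732 × 690 × 28.5 × 0.8 = 27248 W
P_out = η·P_in = 0.821 × 27248 = 22371 W
= 22371/746 = 30 HP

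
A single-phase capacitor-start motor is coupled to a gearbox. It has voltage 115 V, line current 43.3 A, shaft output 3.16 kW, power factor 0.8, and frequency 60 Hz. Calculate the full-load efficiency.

79.3 %

P_out = 3.16 kW = 3160 W
P_in = V·I·cosφ = 115 × 43.3 × 0.8 = 3984 W
η = P_out / P_in = 3160 / 3984 = 0.793 = 79.3%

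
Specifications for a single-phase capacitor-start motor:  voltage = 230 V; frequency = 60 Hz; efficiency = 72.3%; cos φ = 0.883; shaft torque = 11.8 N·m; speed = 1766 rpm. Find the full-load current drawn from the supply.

ω = 2π×1766/60 = 184.9 rad/s; P_out = τω = 11.8 × 184.9 = 2182 W
P_in = P_out / η = 2182 / 0.723 = 3018 W
I = P_in / (V·cosφ) = 3018 / (230 × 0.883) = 14.9 A

14.9 A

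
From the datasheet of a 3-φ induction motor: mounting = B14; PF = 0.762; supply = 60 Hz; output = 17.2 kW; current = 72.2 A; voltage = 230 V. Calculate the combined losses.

4.72 kW

P_in = √3·V·I·cosφ = 1.732×230×72.2×0.762 = 21916 W
P_out = 17200 W
Losses = P_in − P_out = 21916 − 17200 = 4716 W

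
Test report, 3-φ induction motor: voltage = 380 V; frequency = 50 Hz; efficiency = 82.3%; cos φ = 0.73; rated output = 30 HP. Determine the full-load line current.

56.6 A

P_out = 30 × 746 = 22380 W
P_in = P_out / η = 22380 / 0.823 = 27193 W
I_L = P_in / (√3·V_L·cosφ) = 27193 / (1.732 × 380 × 0.73) = 56.6 A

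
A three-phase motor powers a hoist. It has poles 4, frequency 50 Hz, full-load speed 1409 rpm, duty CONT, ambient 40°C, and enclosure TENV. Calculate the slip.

n_s = 120f/p = 120×50/4 = 1500 rpm
s = (n_s − n)/n_s = (1500 − 1409)/1500 = 0.0607

6.07 %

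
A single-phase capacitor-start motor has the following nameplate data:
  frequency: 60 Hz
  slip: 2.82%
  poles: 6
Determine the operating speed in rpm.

1166 rpm

n_s = 120f/p = 120×60/6 = 1200 rpm
n = n_s(1 − s) = 1200 × (1 − 0.0282) = 1166 rpm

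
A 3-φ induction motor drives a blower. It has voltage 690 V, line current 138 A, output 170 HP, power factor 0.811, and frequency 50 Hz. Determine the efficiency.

94.8 %

P_out = 170 × 746 = 126820 W
P_in = √3·V_L·I_L·cosφ = 1.732 × 690 × 138 × 0.811 = 133751 W
η = P_out / P_in = 126820 / 133751 = 0.948 = 94.8%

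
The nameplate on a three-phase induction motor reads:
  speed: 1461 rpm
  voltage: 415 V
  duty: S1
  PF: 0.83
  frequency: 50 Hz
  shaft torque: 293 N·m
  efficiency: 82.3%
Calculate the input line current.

ω = 2π×1461/60 = 153 rad/s; P_out = τω = 293 × 153 = 44829 W
P_in = P_out / η = 44829 / 0.823 = 54470 W
I_L = P_in / (√3·V_L·cosφ) = 54470 / (1.732 × 415 × 0.83) = 91.3 A

91.3 A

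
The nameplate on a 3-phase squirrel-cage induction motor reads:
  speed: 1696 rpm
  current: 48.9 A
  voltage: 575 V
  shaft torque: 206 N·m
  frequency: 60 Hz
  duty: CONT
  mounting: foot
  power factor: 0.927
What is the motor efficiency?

ω = 2π × 1696/60 = 177.6 rad/s; P_out = τω = 206 × 177.6 = 36586 W
P_in = √3·V_L·I_L·cosφ = 1.732 × 575 × 48.9 × 0.927 = 45144 W
η = P_out / P_in = 36586 / 45144 = 0.810 = 81.0%

81.0 %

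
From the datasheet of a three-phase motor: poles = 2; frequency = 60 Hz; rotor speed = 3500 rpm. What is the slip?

n_s = 120f/p = 120×60/2 = 3600 rpm
s = (n_s − n)/n_s = (3600 − 3500)/3600 = 0.0278

2.8 %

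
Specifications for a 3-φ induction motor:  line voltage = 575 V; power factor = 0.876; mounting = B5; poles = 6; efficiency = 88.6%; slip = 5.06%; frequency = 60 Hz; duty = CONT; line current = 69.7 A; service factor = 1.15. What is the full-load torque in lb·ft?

P_in = √3·V·I·cosφ = 1.732 × 575 × 69.7 × 0.876 = 60807 W
P_out = η·P_in = 0.886 × 60807 = 53875 W
n_s = 120×60/6 = 1200 rpm; n = 1200×(1−0.0506) = 1139 rpm
ω = 2π×1139/60 = 119.3 rad/s
τ = P_out/ω = 53875/119.3 = 451.6 N·m
In lb·ft: 451.6/1.356 = 333 lb·ft

333 lb·ft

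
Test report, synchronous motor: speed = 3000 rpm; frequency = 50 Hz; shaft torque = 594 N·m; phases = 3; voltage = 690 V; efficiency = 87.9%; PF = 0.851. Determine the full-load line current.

ω = 2π×3000/60 = 314.2 rad/s; P_out = τω = 594 × 314.2 = 186635 W
P_in = P_out / η = 186635 / 0.879 = 212327 W
I_L = P_in / (√3·V_L·cosφ) = 212327 / (1.732 × 690 × 0.851) = 209 A

209 A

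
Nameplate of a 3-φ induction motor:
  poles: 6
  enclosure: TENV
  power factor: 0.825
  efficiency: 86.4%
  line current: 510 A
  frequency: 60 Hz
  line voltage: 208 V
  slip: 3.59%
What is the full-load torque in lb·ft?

797 lb·ft

P_in = √3·V·I·cosφ = 1.732 × 208 × 510 × 0.825 = 151578 W
P_out = η·P_in = 0.864 × 151578 = 130963 W
n_s = 120×60/6 = 1200 rpm; n = 1200×(1−0.0359) = 1157 rpm
ω = 2π×1157/60 = 121.2 rad/s
τ = P_out/ω = 130963/121.2 = 1081 N·m
In lb·ft: 1081/1.356 = 797 lb·ft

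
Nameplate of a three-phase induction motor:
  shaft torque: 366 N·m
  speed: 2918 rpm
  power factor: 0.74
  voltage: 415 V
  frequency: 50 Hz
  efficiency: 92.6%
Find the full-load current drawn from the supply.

227 A

ω = 2π×2918/60 = 305.6 rad/s; P_out = τω = 366 × 305.6 = 111850 W
P_in = P_out / η = 111850 / 0.926 = 120788 W
I_L = P_in / (√3·V_L·cosφ) = 120788 / (1.732 × 415 × 0.74) = 227 A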